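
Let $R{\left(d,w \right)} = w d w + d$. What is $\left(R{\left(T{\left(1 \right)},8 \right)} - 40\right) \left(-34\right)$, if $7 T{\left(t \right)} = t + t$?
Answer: $\frac{5100}{7} \approx 728.57$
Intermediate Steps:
$T{\left(t \right)} = \frac{2 t}{7}$ ($T{\left(t \right)} = \frac{t + t}{7} = \frac{2 t}{7}$)
$R{\left(d,w \right)} = d + d w^{2}$ ($R{\left(d,w \right)} = d w w + d = d w^{2} + d = d + d w^{2}$)
$\left(R{\left(T{\left(1 \right)},8 \right)} - 40\right) \left(-34\right) = \left(\frac{2}{7} \cdot 1 \left(1 + 8^{2}\right) - 40\right) \left(-34\right) = \left(\frac{2 \left(1 + 64\right)}{7} - 40\right) \left(-34\right) = \left(\frac{2}{7} \cdot 65 - 40\right) \left(-34\right) = \left(\frac{130}{7} - 40\right) \left(-34\right) = \left(- \frac{150}{7}\right) \left(-34\right) = \frac{5100}{7}$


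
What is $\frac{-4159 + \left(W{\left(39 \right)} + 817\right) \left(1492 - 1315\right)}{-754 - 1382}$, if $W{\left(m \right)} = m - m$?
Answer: $- \frac{70225}{1068} \approx -65.754$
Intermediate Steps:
$W{\left(m \right)} = 0$
$\frac{-4159 + \left(W{\left(39 \right)} + 817\right) \left(1492 - 1315\right)}{-754 - 1382} = \frac{-4159 + \left(0 + 817\right) \left(1492 - 1315\right)}{-754 - 1382} = \frac{-4159 + 817 \cdot 177}{-2136} = \left(-4159 + 144609\right) \left(- \frac{1}{2136}\right) = 140450 \left(- \frac{1}{2136}\right) = - \frac{70225}{1068}$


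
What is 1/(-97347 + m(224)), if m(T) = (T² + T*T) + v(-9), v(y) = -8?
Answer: 1/2997 ≈ 0.00033367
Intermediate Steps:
m(T) = -8 + 2*T² (m(T) = (T² + T*T) - 8 = (T² + T²) - 8 = 2*T² - 8 = -8 + 2*T²)
1/(-97347 + m(224)) = 1/(-97347 + (-8 + 2*224²)) = 1/(-97347 + (-8 + 2*50176)) = 1/(-97347 + (-8 + 100352)) = 1/(-97347 + 100344) = 1/2997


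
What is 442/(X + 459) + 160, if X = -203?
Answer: 20701/128 ≈ 161.73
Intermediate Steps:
442/(X + 459) + 160 = 442/(-203 + 459) + 160 = 442/256 + 160 = 442*(1/256) + 160 = 221/128 + 160 = 20701/128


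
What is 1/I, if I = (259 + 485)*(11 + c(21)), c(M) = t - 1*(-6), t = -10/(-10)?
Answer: 1/13392 ≈ 7.4671e-5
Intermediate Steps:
t = 1 (t = -10*(-1/10) = 1)
c(M) = 7 (c(M) = 1 - 1*(-6) = 1 + 6 = 7)
I = 13392 (I = (259 + 485)*(11 + 7) = 744*18 = 13392)
1/I = 1/13392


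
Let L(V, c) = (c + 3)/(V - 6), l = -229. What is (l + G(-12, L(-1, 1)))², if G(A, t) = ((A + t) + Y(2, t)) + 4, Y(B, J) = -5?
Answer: 2883204/49 ≈ 58841.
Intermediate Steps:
L(V, c) = (3 + c)/(-6 + V)
G(A, t) = -1 + A + t (G(A, t) = ((A + t) - 5) + 4 = (-5 + A + t) + 4 = -1 + A + t)
(l + G(-12, L(-1, 1)))² = (-229 + (-1 - 12 + (3 + 1)/(-6 - 1)))² = (-229 + (-1 - 12 + 4/(-7)))² = (-229 + (-1 - 12 - ⅐*4))² = (-229 + (-1 - 12 - 4/7))² = (-229 - 95/7)² = (-1698/7)² = 2883204/49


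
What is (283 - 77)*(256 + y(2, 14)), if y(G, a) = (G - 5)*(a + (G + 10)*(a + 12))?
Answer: -148732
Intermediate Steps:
y(G, a) = (-5 + G)*(a + (10 + G)*(12 + a))
(283 - 77)*(256 + y(2, 14)) = (283 - 77)*(256 + (-600 - 55*14 + 12*2² + 60*2 + 14*2² + 6*2*14)) = 206*(256 + (-600 - 770 + 12*4 + 120 + 14*4 + 168)) = 206*(256 + (-600 - 770 + 48 + 120 + 56 + 168)) = 206*(256 - 978) = 206*(-722) = -148732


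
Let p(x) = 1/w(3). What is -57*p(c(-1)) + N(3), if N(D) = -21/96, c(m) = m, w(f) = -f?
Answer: 601/32 ≈ 18.781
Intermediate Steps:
N(D) = -7/32 (N(D) = -21*1/96 = -7/32)
p(x) = -⅓ (p(x) = 1/(-1*3) = 1/(-3) = -⅓)
-57*p(c(-1)) + N(3) = -57*(-⅓) - 7/32 = 19 - 7/32 = 601/32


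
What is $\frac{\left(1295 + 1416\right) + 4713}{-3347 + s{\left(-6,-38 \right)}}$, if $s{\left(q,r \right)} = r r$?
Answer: $- \frac{7424}{1903} \approx -3.9012$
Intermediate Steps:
$s{\left(q,r \right)} = r^{2}$
$\frac{\left(1295 + 1416\right) + 4713}{-3347 + s{\left(-6,-38 \right)}} = \frac{\left(1295 + 1416\right) + 4713}{-3347 + \left(-38\right)^{2}} = \frac{2711 + 4713}{-3347 + 1444} = \frac{7424}{-1903} = 7424 \left(- \frac{1}{1903}\right) = - \frac{7424}{1903}$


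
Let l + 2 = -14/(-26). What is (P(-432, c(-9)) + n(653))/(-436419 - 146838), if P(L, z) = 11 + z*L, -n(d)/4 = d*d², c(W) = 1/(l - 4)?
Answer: 26359465157/13803749 ≈ 1909.6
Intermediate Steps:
l = -19/13 (l = -2 - 14/(-26) = -2 - 14*(-1/26) = -2 + 7/13 = -19/13 ≈ -1.4615)
c(W) = -13/71 (c(W) = 1/(-19/13 - 4) = 1/(-71/13) = -13/71)
n(d) = -4*d³ (n(d) = -4*d*d² = -4*d³)
P(L, z) = 11 + L*z
(P(-432, c(-9)) + n(653))/(-436419 - 146838) = ((11 - 432*(-13/71)) - 4*653³)/(-436419 - 146838) = ((11 + 5616/71) - 4*278445077)/(-583257) = (6397/71 - 1113780308)*(-1/583257) = -79078395471/71*(-1/583257) = 26359465157/13803749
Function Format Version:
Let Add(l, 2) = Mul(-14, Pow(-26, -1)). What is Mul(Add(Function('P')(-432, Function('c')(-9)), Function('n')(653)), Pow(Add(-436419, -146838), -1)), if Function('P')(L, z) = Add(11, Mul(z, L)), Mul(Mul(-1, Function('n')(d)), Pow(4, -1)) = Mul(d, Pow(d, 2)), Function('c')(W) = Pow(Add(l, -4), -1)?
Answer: Rational(26359465157, 13803749) ≈ 1909.6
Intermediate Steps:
l = Rational(-19, 13) (l = Add(-2, Mul(-14, Pow(-26, -1))) = Add(-2, Mul(-14, Rational(-1, 26))) = Add(-2, Rational(7, 13)) = Rational(-19, 13) ≈ -1.4615)
Function('c')(W) = Rational(-13, 71) (Function('c')(W) = Pow(Add(Rational(-19, 13), -4), -1) = Pow(Rational(-71, 13), -1) = Rational(-13, 71))
Function('n')(d) = Mul(-4, Pow(d, 3)) (Function('n')(d) = Mul(-4, Mul(d, Pow(d, 2))) = Mul(-4, Pow(d, 3)))
Function('P')(L, z) = Add(11, Mul(L, z))
Mul(Add(Function('P')(-432, Function('c')(-9)), Function('n')(653)), Pow(Add(-436419, -146838), -1)) = Mul(Add(Add(11, Mul(-432, Rational(-13, 71))), Mul(-4, Pow(653, 3))), Pow(Add(-436419, -146838), -1)) = Mul(Add(Add(11, Rational(5616, 71)), Mul(-4, 278445077)), Pow(-583257, -1)) = Mul(Add(Rational(6397, 71), -1113780308), Rational(-1, 583257)) = Mul(Rational(-79078395471, 71), Rational(-1, 583257)) = Rational(26359465157, 13803749)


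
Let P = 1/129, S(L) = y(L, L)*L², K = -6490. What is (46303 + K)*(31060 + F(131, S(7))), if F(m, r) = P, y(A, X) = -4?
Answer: 53173459811/43 ≈ 1.2366e+9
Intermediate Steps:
S(L) = -4*L²
P = 1/129 ≈ 0.0077519
F(m, r) = 1/129
(46303 + K)*(31060 + F(131, S(7))) = (46303 - 6490)*(31060 + 1/129) = 39813*(4006741/129) = 53173459811/43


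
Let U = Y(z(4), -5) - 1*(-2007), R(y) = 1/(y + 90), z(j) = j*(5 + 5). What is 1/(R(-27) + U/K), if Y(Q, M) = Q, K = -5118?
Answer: -107478/41281 ≈ -2.6036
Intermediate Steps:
z(j) = 10*j (z(j) = j*10 = 10*j)
R(y) = 1/(90 + y)
U = 2047 (U = 10*4 - 1*(-2007) = 40 + 2007 = 2047)
1/(R(-27) + U/K) = 1/(1/(90 - 27) + 2047/(-5118)) = 1/(1/63 + 2047*(-1/5118)) = 1/(1/63 - 2047/5118) = 1/(-41281/107478) = -107478/41281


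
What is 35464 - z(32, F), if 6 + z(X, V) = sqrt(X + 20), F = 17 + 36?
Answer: 35470 - 2*sqrt(13) ≈ 35463.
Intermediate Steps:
F = 53
z(X, V) = -6 + sqrt(20 + X) (z(X, V) = -6 + sqrt(X + 20) = -6 + sqrt(20 + X))
35464 - z(32, F) = 35464 - (-6 + sqrt(20 + 32)) = 35464 - (-6 + sqrt(52)) = 35464 - (-6 + 2*sqrt(13)) = 35464 + (6 - 2*sqrt(13)) = 35470 - 2*sqrt(13)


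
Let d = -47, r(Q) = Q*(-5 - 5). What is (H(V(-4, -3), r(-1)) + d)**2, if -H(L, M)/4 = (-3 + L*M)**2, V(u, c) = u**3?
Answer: 2735196668649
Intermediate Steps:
r(Q) = -10*Q (r(Q) = Q*(-10) = -10*Q)
H(L, M) = -4*(-3 + L*M)**2
(H(V(-4, -3), r(-1)) + d)**2 = (-4*(-3 + (-4)**3*(-10*(-1)))**2 - 47)**2 = (-4*(-3 - 64*10)**2 - 47)**2 = (-4*(-3 - 640)**2 - 47)**2 = (-4*(-643)**2 - 47)**2 = (-4*413449 - 47)**2 = (-1653796 - 47)**2 = (-1653843)**2 = 2735196668649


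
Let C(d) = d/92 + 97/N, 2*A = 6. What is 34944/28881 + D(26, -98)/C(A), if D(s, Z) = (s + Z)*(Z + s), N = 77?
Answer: 353643348352/88135185 ≈ 4012.5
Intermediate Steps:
A = 3 (A = (1/2)*6 = 3)
D(s, Z) = (Z + s)**2 (D(s, Z) = (Z + s)*(Z + s) = (Z + s)**2)
C(d) = 97/77 + d/92 (C(d) = d/92 + 97/77 = 97/77 + d/92)
34944/28881 + D(26, -98)/C(A) = 34944/28881 + (-98 + 26)**2/(97/77 + (1/92)*3) = 34944*(1/28881) + (-72)**2/(97/77 + 3/92) = 11648/9627 + 5184/(9155/7084) = 11648/9627 + 5184*(7084/9155) = 11648/9627 + 36723456/9155 = 353643348352/88135185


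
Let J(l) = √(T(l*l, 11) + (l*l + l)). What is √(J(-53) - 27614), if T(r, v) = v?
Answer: √(-27614 + √2767) ≈ 166.02*I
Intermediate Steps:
J(l) = √(11 + l + l²) (J(l) = √(11 + (l*l + l)) = √(11 + (l² + l)) = √(11 + (l + l²)) = √(11 + l + l²))
√(J(-53) - 27614) = √(√(11 - 53 + (-53)²) - 27614) = √(√(11 - 53 + 2809) - 27614) = √(√2767 - 27614) = √(-27614 + √2767)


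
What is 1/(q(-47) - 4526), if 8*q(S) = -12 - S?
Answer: -8/36173 ≈ -0.00022116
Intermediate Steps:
q(S) = -3/2 - S/8 (q(S) = (-12 - S)/8 = -3/2 - S/8)
1/(q(-47) - 4526) = 1/((-3/2 - ⅛*(-47)) - 4526) = 1/((-3/2 + 47/8) - 4526) = 1/(35/8 - 4526) = 1/(-36173/8) = -8/36173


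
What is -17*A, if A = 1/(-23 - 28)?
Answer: ⅓ ≈ 0.33333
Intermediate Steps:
A = -1/51 (A = 1/(-51) = -1/51 ≈ -0.019608)
-17*A = -17*(-1/51) = ⅓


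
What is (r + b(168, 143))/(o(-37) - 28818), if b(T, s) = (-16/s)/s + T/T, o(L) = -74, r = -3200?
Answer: 65416367/590812508 ≈ 0.11072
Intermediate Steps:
b(T, s) = 1 - 16/s**2 (b(T, s) = -16/s**2 + 1 = 1 - 16/s**2)
(r + b(168, 143))/(o(-37) - 28818) = (-3200 + (1 - 16/143**2))/(-74 - 28818) = (-3200 + (1 - 16*1/20449))/(-28892) = (-3200 + (1 - 16/20449))*(-1/28892) = (-3200 + 20433/20449)*(-1/28892) = -65416367/20449*(-1/28892) = 65416367/590812508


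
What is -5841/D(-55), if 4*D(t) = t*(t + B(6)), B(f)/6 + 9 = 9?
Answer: -2124/275 ≈ -7.7236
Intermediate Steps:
B(f) = 0 (B(f) = -54 + 6*9 = -54 + 54 = 0)
D(t) = t²/4 (D(t) = (t*(t + 0))/4 = (t*t)/4 = t²/4)
-5841/D(-55) = -5841/((¼)*(-55)²) = -5841/((¼)*3025) = -5841/3025/4 = -5841*4/3025 = -2124/275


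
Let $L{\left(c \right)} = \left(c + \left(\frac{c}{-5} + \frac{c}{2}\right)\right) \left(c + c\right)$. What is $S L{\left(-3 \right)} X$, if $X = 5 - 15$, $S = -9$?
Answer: $2106$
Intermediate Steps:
$L{\left(c \right)} = \frac{13 c^{2}}{5}$ ($L{\left(c \right)} = \left(c + \left(c \left(- \frac{1}{5}\right) + c \frac{1}{2}\right)\right) 2 c = \left(c + \left(- \frac{c}{5} + \frac{c}{2}\right)\right) 2 c = \left(c + \frac{3 c}{10}\right) 2 c = \frac{13 c}{10} \cdot 2 c = \frac{13 c^{2}}{5}$)
$X = -10$
$S L{\left(-3 \right)} X = - 9 \frac{13 \left(-3\right)^{2}}{5} \left(-10\right) = - 9 \cdot \frac{13}{5} \cdot 9 \left(-10\right) = \left(-9\right) \frac{117}{5} \left(-10\right) = \left(- \frac{1053}{5}\right) \left(-10\right) = 2106$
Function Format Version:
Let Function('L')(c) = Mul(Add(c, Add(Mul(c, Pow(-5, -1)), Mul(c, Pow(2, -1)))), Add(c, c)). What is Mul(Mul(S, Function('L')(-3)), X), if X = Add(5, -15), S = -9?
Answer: 2106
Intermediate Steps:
Function('L')(c) = Mul(Rational(13, 5), Pow(c, 2)) (Function('L')(c) = Mul(Add(c, Add(Mul(c, Rational(-1, 5)), Mul(c, Rational(1, 2)))), Mul(2, c)) = Mul(Add(c, Add(Mul(Rational(-1, 5), c), Mul(Rational(1, 2), c))), Mul(2, c)) = Mul(Add(c, Mul(Rational(3, 10), c)), Mul(2, c)) = Mul(Mul(Rational(13, 10), c), Mul(2, c)) = Mul(Rational(13, 5), Pow(c, 2)))
X = -10
Mul(Mul(S, Function('L')(-3)), X) = Mul(Mul(-9, Mul(Rational(13, 5), Pow(-3, 2))), -10) = Mul(Mul(-9, Mul(Rational(13, 5), 9)), -10) = Mul(Mul(-9, Rational(117, 5)), -10) = Mul(Rational(-1053, 5), -10) = 2106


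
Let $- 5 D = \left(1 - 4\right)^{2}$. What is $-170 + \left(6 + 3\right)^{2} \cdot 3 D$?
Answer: $- \frac{3037}{5} \approx -607.4$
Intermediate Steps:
$D = - \frac{9}{5}$ ($D = - \frac{\left(1 - 4\right)^{2}}{5} = - \frac{\left(-3\right)^{2}}{5} = \left(- \frac{1}{5}\right) 9 = - \frac{9}{5} \approx -1.8$)
$-170 + \left(6 + 3\right)^{2} \cdot 3 D = -170 + \left(6 + 3\right)^{2} \cdot 3 \left(- \frac{9}{5}\right) = -170 + 9^{2} \left(- \frac{27}{5}\right) = -170 + 81 \left(- \frac{27}{5}\right) = -170 - \frac{2187}{5} = - \frac{3037}{5}$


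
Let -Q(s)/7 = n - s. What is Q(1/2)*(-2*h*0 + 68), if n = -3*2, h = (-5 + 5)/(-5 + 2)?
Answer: 3094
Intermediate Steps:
h = 0 (h = 0/(-3) = 0*(-1/3) = 0)
n = -6
Q(s) = 42 + 7*s (Q(s) = -7*(-6 - s) = 42 + 7*s)
Q(1/2)*(-2*h*0 + 68) = (42 + 7/2)*(-2*0*0 + 68) = (42 + 7*(1/2))*(0*0 + 68) = (42 + 7/2)*(0 + 68) = (91/2)*68 = 3094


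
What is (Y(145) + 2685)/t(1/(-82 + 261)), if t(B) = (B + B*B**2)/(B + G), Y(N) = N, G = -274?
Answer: -2223602945675/16021 ≈ -1.3879e+8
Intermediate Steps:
t(B) = (B + B**3)/(-274 + B) (t(B) = (B + B*B**2)/(B - 274) = (B + B**3)/(-274 + B))
(Y(145) + 2685)/t(1/(-82 + 261)) = (145 + 2685)/(((1/(-82 + 261) + (1/(-82 + 261))**3)/(-274 + 1/(-82 + 261)))) = 2830/(((1/179 + (1/179)**3)/(-274 + 1/179))) = 2830/(((1/179 + 1/5735339)/(-49045/179))) = 2830/((-179/49045*32042/5735339)) = 2830/(-32042/1571450845) = 2830*(-1571450845/32042) = -2223602945675/16021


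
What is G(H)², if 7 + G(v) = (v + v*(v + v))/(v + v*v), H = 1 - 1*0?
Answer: 121/4 ≈ 30.250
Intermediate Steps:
H = 1 (H = 1 + 0 = 1)
G(v) = -7 + (v + 2*v²)/(v + v²) (G(v) = -7 + (v + v*(v + v))/(v + v*v) = -7 + (v + v*(2*v))/(v + v²) = -7 + (v + 2*v²)/(v + v²))
G(H)² = ((-6 - 5*1)/(1 + 1))² = ((-6 - 5)/2)² = ((½)*(-11))² = (-11/2)² = 121/4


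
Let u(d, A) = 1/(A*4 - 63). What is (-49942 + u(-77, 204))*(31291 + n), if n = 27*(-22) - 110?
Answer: -1150264662775/753 ≈ -1.5276e+9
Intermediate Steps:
n = -704 (n = -594 - 110 = -704)
u(d, A) = 1/(-63 + 4*A) (u(d, A) = 1/(4*A - 63) = 1/(-63 + 4*A))
(-49942 + u(-77, 204))*(31291 + n) = (-49942 + 1/(-63 + 4*204))*(31291 - 704) = (-49942 + 1/(-63 + 816))*30587 = (-49942 + 1/753)*30587 = -37606325/753*30587 = -1150264662775/753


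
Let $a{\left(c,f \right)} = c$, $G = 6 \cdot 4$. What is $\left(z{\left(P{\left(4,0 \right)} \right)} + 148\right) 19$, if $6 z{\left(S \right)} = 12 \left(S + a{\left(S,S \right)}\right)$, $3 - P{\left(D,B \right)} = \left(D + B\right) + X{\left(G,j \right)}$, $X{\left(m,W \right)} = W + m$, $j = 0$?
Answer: $912$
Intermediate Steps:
$G = 24$
$P{\left(D,B \right)} = -21 - B - D$ ($P{\left(D,B \right)} = 3 - \left(\left(D + B\right) + \left(0 + 24\right)\right) = 3 - \left(\left(B + D\right) + 24\right) = 3 - \left(24 + B + D\right) = -21 - B - D$)
$z{\left(S \right)} = 4 S$ ($z{\left(S \right)} = \frac{12 \left(S + S\right)}{6} = \frac{12 \cdot 2 S}{6} = \frac{24 S}{6} = 4 S$)
$\left(z{\left(P{\left(4,0 \right)} \right)} + 148\right) 19 = \left(4 \left(-21 - 0 - 4\right) + 148\right) 19 = \left(4 \left(-21 + 0 - 4\right) + 148\right) 19 = \left(4 \left(-25\right) + 148\right) 19 = \left(-100 + 148\right) 19 = 48 \cdot 19 = 912$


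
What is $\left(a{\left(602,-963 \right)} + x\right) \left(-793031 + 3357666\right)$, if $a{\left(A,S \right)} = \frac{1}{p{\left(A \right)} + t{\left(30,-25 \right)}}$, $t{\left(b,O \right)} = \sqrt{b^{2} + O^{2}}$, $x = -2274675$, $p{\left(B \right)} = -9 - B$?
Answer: $- \frac{2168950460627292485}{371796} - \frac{12823175 \sqrt{61}}{371796} \approx -5.8337 \cdot 10^{12}$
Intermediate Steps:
$t{\left(b,O \right)} = \sqrt{O^{2} + b^{2}}$
$a{\left(A,S \right)} = \frac{1}{-9 - A + 5 \sqrt{61}}$ ($a{\left(A,S \right)} = \frac{1}{\left(-9 - A\right) + \sqrt{\left(-25\right)^{2} + 30^{2}}} = \frac{1}{\left(-9 - A\right) + \sqrt{625 + 900}} = \frac{1}{\left(-9 - A\right) + \sqrt{1525}} = \frac{1}{\left(-9 - A\right) + 5 \sqrt{61}} = \frac{1}{-9 - A + 5 \sqrt{61}}$)
$\left(a{\left(602,-963 \right)} + x\right) \left(-793031 + 3357666\right) = \left(- \frac{1}{9 + 602 - 5 \sqrt{61}} - 2274675\right) \left(-793031 + 3357666\right) = \left(- \frac{1}{611 - 5 \sqrt{61}} - 2274675\right) 2564635 = \left(-2274675 - \frac{1}{611 - 5 \sqrt{61}}\right) 2564635 = -5833711118625 - \frac{2564635}{611 - 5 \sqrt{61}}$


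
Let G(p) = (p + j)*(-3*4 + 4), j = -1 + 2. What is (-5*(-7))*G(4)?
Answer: -1400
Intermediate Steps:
j = 1
G(p) = -8 - 8*p (G(p) = (p + 1)*(-3*4 + 4) = (1 + p)*(-12 + 4) = (1 + p)*(-8) = -8 - 8*p)
(-5*(-7))*G(4) = (-5*(-7))*(-8 - 8*4) = 35*(-8 - 32) = 35*(-40) = -1400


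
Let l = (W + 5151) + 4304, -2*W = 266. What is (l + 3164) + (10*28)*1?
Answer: 12766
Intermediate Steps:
W = -133 (W = -½*266 = -133)
l = 9322 (l = (-133 + 5151) + 4304 = 5018 + 4304 = 9322)
(l + 3164) + (10*28)*1 = (9322 + 3164) + (10*28)*1 = 12486 + 280*1 = 12486 + 280 = 12766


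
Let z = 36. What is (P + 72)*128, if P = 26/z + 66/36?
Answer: 85888/9 ≈ 9543.1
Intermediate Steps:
P = 23/9 (P = 26/36 + 66/36 = 26*(1/36) + 66*(1/36) = 13/18 + 11/6 = 23/9 ≈ 2.5556)
(P + 72)*128 = (23/9 + 72)*128 = (671/9)*128 = 85888/9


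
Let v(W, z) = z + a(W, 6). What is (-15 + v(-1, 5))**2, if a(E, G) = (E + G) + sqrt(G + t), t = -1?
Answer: (5 - sqrt(5))**2 ≈ 7.6393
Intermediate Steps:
a(E, G) = E + G + sqrt(-1 + G) (a(E, G) = (E + G) + sqrt(G - 1) = (E + G) + sqrt(-1 + G) = E + G + sqrt(-1 + G))
v(W, z) = 6 + W + z + sqrt(5) (v(W, z) = z + (W + 6 + sqrt(-1 + 6)) = z + (W + 6 + sqrt(5)) = z + (6 + W + sqrt(5)) = 6 + W + z + sqrt(5))
(-15 + v(-1, 5))**2 = (-15 + (6 - 1 + 5 + sqrt(5)))**2 = (-15 + (10 + sqrt(5)))**2 = (-5 + sqrt(5))**2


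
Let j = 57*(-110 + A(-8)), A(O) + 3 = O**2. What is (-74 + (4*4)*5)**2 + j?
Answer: -2757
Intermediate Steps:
A(O) = -3 + O**2
j = -2793 (j = 57*(-110 + (-3 + (-8)**2)) = 57*(-110 + (-3 + 64)) = 57*(-110 + 61) = 57*(-49) = -2793)
(-74 + (4*4)*5)**2 + j = (-74 + (4*4)*5)**2 - 2793 = (-74 + 16*5)**2 - 2793 = (-74 + 80)**2 - 2793 = 6**2 - 2793 = 36 - 2793 = -2757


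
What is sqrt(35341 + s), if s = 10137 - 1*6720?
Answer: sqrt(38758) ≈ 196.87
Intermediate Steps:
s = 3417 (s = 10137 - 6720 = 3417)
sqrt(35341 + s) = sqrt(35341 + 3417) = sqrt(38758)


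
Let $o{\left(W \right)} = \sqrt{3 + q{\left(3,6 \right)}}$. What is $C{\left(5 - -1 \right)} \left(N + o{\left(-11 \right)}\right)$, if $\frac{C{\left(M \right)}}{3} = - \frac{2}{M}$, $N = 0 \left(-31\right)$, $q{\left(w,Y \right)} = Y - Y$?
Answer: $- \sqrt{3} \approx -1.732$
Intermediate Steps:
$q{\left(w,Y \right)} = 0$
$N = 0$
$C{\left(M \right)} = - \frac{6}{M}$ ($C{\left(M \right)} = 3 \left(- \frac{2}{M}\right) = - \frac{6}{M}$)
$o{\left(W \right)} = \sqrt{3}$ ($o{\left(W \right)} = \sqrt{3 + 0} = \sqrt{3}$)
$C{\left(5 - -1 \right)} \left(N + o{\left(-11 \right)}\right) = - \frac{6}{5 - -1} \left(0 + \sqrt{3}\right) = - \frac{6}{5 + 1} \sqrt{3} = - \frac{6}{6} \sqrt{3} = \left(-6\right) \frac{1}{6} \sqrt{3} = - \sqrt{3}$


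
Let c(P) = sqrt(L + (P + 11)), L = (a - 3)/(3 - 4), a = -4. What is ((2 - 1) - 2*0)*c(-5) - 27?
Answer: -27 + sqrt(13) ≈ -23.394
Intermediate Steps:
L = 7 (L = (-4 - 3)/(3 - 4) = -7/(-1) = -7*(-1) = 7)
c(P) = sqrt(18 + P) (c(P) = sqrt(7 + (P + 11)) = sqrt(7 + (11 + P)) = sqrt(18 + P))
((2 - 1) - 2*0)*c(-5) - 27 = ((2 - 1) - 2*0)*sqrt(18 - 5) - 27 = (1 + 0)*sqrt(13) - 27 = 1*sqrt(13) - 27 = sqrt(13) - 27 = -27 + sqrt(13)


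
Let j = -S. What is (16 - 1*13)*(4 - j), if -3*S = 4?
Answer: 8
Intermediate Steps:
S = -4/3 (S = -⅓*4 = -4/3 ≈ -1.3333)
j = 4/3 (j = -1*(-4/3) = 4/3 ≈ 1.3333)
(16 - 1*13)*(4 - j) = (16 - 1*13)*(4 - 1*4/3) = (16 - 13)*(4 - 4/3) = 3*(8/3) = 8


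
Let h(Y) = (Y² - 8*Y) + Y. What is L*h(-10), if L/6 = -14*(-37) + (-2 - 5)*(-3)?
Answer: 549780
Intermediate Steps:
h(Y) = Y² - 7*Y
L = 3234 (L = 6*(-14*(-37) + (-2 - 5)*(-3)) = 6*(518 - 7*(-3)) = 6*(518 + 21) = 6*539 = 3234)
L*h(-10) = 3234*(-10*(-7 - 10)) = 3234*(-10*(-17)) = 3234*170 = 549780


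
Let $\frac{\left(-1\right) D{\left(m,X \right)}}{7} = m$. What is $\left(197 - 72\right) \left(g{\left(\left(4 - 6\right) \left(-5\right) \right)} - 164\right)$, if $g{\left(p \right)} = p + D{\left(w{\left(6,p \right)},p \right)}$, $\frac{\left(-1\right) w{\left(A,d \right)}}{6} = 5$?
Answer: $7000$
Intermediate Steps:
$w{\left(A,d \right)} = -30$ ($w{\left(A,d \right)} = \left(-6\right) 5 = -30$)
$D{\left(m,X \right)} = - 7 m$
$g{\left(p \right)} = 210 + p$ ($g{\left(p \right)} = p - -210 = p + 210 = 210 + p$)
$\left(197 - 72\right) \left(g{\left(\left(4 - 6\right) \left(-5\right) \right)} - 164\right) = \left(197 - 72\right) \left(\left(210 + \left(4 - 6\right) \left(-5\right)\right) - 164\right) = 125 \left(\left(210 + \left(4 - 6\right) \left(-5\right)\right) + \left(-202 + 38\right)\right) = 125 \left(\left(210 + \left(4 - 6\right) \left(-5\right)\right) - 164\right) = 125 \left(\left(210 - -10\right) - 164\right) = 125 \left(\left(210 + 10\right) - 164\right) = 125 \left(220 - 164\right) = 125 \cdot 56 = 7000$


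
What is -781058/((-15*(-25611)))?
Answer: -781058/384165 ≈ -2.0331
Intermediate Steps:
-781058/((-15*(-25611))) = -781058/384165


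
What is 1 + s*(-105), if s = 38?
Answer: -3989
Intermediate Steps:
1 + s*(-105) = 1 + 38*(-105) = 1 - 3990 = -3989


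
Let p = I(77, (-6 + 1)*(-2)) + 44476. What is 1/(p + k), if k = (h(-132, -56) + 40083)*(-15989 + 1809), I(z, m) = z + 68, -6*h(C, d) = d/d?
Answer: -3/1704989867 ≈ -1.7595e-9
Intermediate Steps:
h(C, d) = -⅙ (h(C, d) = -d/(6*d) = -⅙*1 = -⅙)
I(z, m) = 68 + z
k = -1705123730/3 (k = (-⅙ + 40083)*(-15989 + 1809) = (240497/6)*(-14180) = -1705123730/3 ≈ -5.6837e+8)
p = 44621 (p = (68 + 77) + 44476 = 145 + 44476 = 44621)
1/(p + k) = 1/(44621 - 1705123730/3) = 1/(-1704989867/3) = -3/1704989867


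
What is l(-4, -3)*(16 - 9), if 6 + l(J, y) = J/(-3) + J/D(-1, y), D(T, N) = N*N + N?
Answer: -112/3 ≈ -37.333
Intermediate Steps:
D(T, N) = N + N² (D(T, N) = N² + N = N + N²)
l(J, y) = -6 - J/3 + J/(y*(1 + y)) (l(J, y) = -6 + (J/(-3) + J/((y*(1 + y)))) = -6 + (J*(-⅓) + J*(1/(y*(1 + y)))) = -6 + (-J/3 + J/(y*(1 + y))) = -6 - J/3 + J/(y*(1 + y)))
l(-4, -3)*(16 - 9) = ((-4 - ⅓*(-3)*(1 - 3)*(18 - 4))/((-3)*(1 - 3)))*(16 - 9) = -⅓*(-4 - ⅓*(-3)*(-2)*14)/(-2)*7 = -⅓*(-½)*(-4 - 28)*7 = -⅓*(-½)*(-32)*7 = -16/3*7 = -112/3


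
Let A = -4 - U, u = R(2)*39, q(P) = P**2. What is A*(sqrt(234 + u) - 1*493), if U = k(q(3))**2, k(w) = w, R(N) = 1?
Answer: 41905 - 85*sqrt(273) ≈ 40501.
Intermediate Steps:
u = 39 (u = 1*39 = 39)
U = 81 (U = (3**2)**2 = 9**2 = 81)
A = -85 (A = -4 - 1*81 = -4 - 81 = -85)
A*(sqrt(234 + u) - 1*493) = -85*(sqrt(234 + 39) - 1*493) = -85*(sqrt(273) - 493) = -85*(-493 + sqrt(273)) = 41905 - 85*sqrt(273)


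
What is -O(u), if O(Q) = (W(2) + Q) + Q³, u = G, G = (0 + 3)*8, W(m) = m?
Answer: -13850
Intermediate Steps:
G = 24 (G = 3*8 = 24)
u = 24
O(Q) = 2 + Q + Q³ (O(Q) = (2 + Q) + Q³ = 2 + Q + Q³)
-O(u) = -(2 + 24 + 24³) = -(2 + 24 + 13824) = -1*13850 = -13850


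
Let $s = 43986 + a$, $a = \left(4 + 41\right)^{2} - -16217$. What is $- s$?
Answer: $-62228$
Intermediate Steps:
$a = 18242$ ($a = 45^{2} + 16217 = 2025 + 16217 = 18242$)
$s = 62228$ ($s = 43986 + 18242 = 62228$)
$- s = \left(-1\right) 62228 = -62228$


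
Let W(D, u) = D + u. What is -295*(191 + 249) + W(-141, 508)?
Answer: -129433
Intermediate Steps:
-295*(191 + 249) + W(-141, 508) = -295*(191 + 249) + (-141 + 508) = -295*440 + 367 = -129800 + 367 = -129433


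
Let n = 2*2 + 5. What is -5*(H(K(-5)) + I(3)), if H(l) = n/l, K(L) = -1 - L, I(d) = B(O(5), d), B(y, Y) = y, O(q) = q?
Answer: -145/4 ≈ -36.250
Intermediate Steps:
n = 9 (n = 4 + 5 = 9)
I(d) = 5
H(l) = 9/l
-5*(H(K(-5)) + I(3)) = -5*(9/(-1 - 1*(-5)) + 5) = -5*(9/(-1 + 5) + 5) = -5*(9/4 + 5) = -5*29/4 = -145/4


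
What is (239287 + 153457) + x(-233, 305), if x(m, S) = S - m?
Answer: 393282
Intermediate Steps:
(239287 + 153457) + x(-233, 305) = (239287 + 153457) + (305 - 1*(-233)) = 392744 + (305 + 233) = 392744 + 538 = 393282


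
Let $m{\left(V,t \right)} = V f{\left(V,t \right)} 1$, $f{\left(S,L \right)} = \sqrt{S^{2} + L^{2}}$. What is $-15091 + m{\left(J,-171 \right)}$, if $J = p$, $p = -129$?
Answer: $-15091 - 387 \sqrt{5098} \approx -42723.0$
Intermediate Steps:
$J = -129$
$f{\left(S,L \right)} = \sqrt{L^{2} + S^{2}}$
$m{\left(V,t \right)} = V \sqrt{V^{2} + t^{2}}$ ($m{\left(V,t \right)} = V \sqrt{t^{2} + V^{2}} \cdot 1 = V \sqrt{V^{2} + t^{2}} \cdot 1 = V \sqrt{V^{2} + t^{2}}$)
$-15091 + m{\left(J,-171 \right)} = -15091 - 129 \sqrt{\left(-129\right)^{2} + \left(-171\right)^{2}} = -15091 - 129 \sqrt{16641 + 29241} = -15091 - 129 \sqrt{45882} = -15091 - 129 \cdot 3 \sqrt{5098} = -15091 - 387 \sqrt{5098}$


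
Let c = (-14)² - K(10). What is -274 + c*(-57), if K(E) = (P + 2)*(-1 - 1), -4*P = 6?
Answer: -11503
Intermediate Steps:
P = -3/2 (P = -¼*6 = -3/2 ≈ -1.5000)
K(E) = -1 (K(E) = (-3/2 + 2)*(-1 - 1) = (½)*(-2) = -1)
c = 197 (c = (-14)² - 1*(-1) = 196 + 1 = 197)
-274 + c*(-57) = -274 + 197*(-57) = -274 - 11229 = -11503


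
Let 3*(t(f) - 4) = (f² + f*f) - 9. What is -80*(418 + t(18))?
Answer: -50800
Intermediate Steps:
t(f) = 1 + 2*f²/3 (t(f) = 4 + ((f² + f*f) - 9)/3 = 4 + ((f² + f²) - 9)/3 = 4 + (2*f² - 9)/3 = 4 + (-9 + 2*f²)/3 = 4 + (-3 + 2*f²/3) = 1 + 2*f²/3)
-80*(418 + t(18)) = -80*(418 + (1 + (⅔)*18²)) = -80*(418 + (1 + (⅔)*324)) = -80*(418 + (1 + 216)) = -80*(418 + 217) = -80*635 = -50800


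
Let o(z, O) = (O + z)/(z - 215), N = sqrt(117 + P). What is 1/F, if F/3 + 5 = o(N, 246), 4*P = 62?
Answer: -94495/1742921 + 461*sqrt(530)/10457526 ≈ -0.053202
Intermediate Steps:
P = 31/2 (P = (1/4)*62 = 31/2 ≈ 15.500)
N = sqrt(530)/2 (N = sqrt(117 + 31/2) = sqrt(265/2) = sqrt(530)/2 ≈ 11.511)
o(z, O) = (O + z)/(-215 + z)
F = -15 + 3*(246 + sqrt(530)/2)/(-215 + sqrt(530)/2) (F = -15 + 3*((246 + sqrt(530)/2)/(-215 + sqrt(530)/2)) = -15 + 3*(246 + sqrt(530)/2)/(-215 + sqrt(530)/2) ≈ -18.796)
1/F = 1/(-340182/18437 - 1383*sqrt(530)/92185)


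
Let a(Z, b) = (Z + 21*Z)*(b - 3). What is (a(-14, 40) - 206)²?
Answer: 134606404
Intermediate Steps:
a(Z, b) = 22*Z*(-3 + b) (a(Z, b) = (22*Z)*(-3 + b) = 22*Z*(-3 + b))
(a(-14, 40) - 206)² = (22*(-14)*(-3 + 40) - 206)² = (22*(-14)*37 - 206)² = (-11396 - 206)² = (-11602)² = 134606404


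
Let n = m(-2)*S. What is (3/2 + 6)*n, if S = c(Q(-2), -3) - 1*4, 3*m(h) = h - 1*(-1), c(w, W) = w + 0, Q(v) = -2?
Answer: 15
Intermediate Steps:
c(w, W) = w
m(h) = ⅓ + h/3 (m(h) = (h - 1*(-1))/3 = (h + 1)/3 = (1 + h)/3 = ⅓ + h/3)
S = -6 (S = -2 - 1*4 = -2 - 4 = -6)
n = 2 (n = (⅓ + (⅓)*(-2))*(-6) = (⅓ - ⅔)*(-6) = -⅓*(-6) = 2)
(3/2 + 6)*n = (3/2 + 6)*2 = (15/2)*2 = 15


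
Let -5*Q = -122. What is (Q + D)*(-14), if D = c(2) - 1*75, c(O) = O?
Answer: 3402/5 ≈ 680.40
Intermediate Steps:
Q = 122/5 (Q = -1/5*(-122) = 122/5 ≈ 24.400)
D = -73 (D = 2 - 1*75 = 2 - 75 = -73)
(Q + D)*(-14) = (122/5 - 73)*(-14) = -243/5*(-14) = 3402/5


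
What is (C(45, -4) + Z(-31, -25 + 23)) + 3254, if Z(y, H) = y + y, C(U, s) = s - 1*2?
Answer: 3186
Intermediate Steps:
C(U, s) = -2 + s (C(U, s) = s - 2 = -2 + s)
Z(y, H) = 2*y
(C(45, -4) + Z(-31, -25 + 23)) + 3254 = ((-2 - 4) + 2*(-31)) + 3254 = (-6 - 62) + 3254 = -68 + 3254 = 3186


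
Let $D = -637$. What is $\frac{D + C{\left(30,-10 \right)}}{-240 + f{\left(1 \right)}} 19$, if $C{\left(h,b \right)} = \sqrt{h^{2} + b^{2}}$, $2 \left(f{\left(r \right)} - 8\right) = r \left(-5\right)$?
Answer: $\frac{3458}{67} - \frac{380 \sqrt{10}}{469} \approx 49.05$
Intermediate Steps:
$f{\left(r \right)} = 8 - \frac{5 r}{2}$ ($f{\left(r \right)} = 8 + \frac{r \left(-5\right)}{2} = 8 + \frac{\left(-5\right) r}{2} = 8 - \frac{5 r}{2}$)
$C{\left(h,b \right)} = \sqrt{b^{2} + h^{2}}$
$\frac{D + C{\left(30,-10 \right)}}{-240 + f{\left(1 \right)}} 19 = \frac{-637 + \sqrt{\left(-10\right)^{2} + 30^{2}}}{-240 + \left(8 - \frac{5}{2}\right)} 19 = \frac{-637 + \sqrt{100 + 900}}{-240 + \left(8 - \frac{5}{2}\right)} 19 = \frac{-637 + \sqrt{1000}}{-240 + \frac{11}{2}} \cdot 19 = \frac{-637 + 10 \sqrt{10}}{- \frac{469}{2}} \cdot 19 = \left(-637 + 10 \sqrt{10}\right) \left(- \frac{2}{469}\right) 19 = \left(\frac{182}{67} - \frac{20 \sqrt{10}}{469}\right) 19 = \frac{3458}{67} - \frac{380 \sqrt{10}}{469}$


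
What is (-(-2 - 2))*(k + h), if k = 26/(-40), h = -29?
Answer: -593/5 ≈ -118.60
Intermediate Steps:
k = -13/20 (k = 26*(-1/40) = -13/20 ≈ -0.65000)
(-(-2 - 2))*(k + h) = (-(-2 - 2))*(-13/20 - 29) = -1*(-4)*(-593/20) = 4*(-593/20) = -593/5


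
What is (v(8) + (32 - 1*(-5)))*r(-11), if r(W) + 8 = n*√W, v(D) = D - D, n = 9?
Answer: -296 + 333*I*√11 ≈ -296.0 + 1104.4*I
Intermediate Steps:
v(D) = 0
r(W) = -8 + 9*√W
(v(8) + (32 - 1*(-5)))*r(-11) = (0 + (32 - 1*(-5)))*(-8 + 9*√(-11)) = (0 + (32 + 5))*(-8 + 9*(I*√11)) = (0 + 37)*(-8 + 9*I*√11) = 37*(-8 + 9*I*√11) = -296 + 333*I*√11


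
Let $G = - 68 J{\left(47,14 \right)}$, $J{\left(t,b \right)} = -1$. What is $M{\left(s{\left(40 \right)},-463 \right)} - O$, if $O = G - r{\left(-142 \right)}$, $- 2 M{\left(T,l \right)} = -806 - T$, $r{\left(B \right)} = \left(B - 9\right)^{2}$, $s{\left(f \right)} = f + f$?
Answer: $23176$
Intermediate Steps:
$s{\left(f \right)} = 2 f$
$r{\left(B \right)} = \left(-9 + B\right)^{2}$
$G = 68$ ($G = \left(-68\right) \left(-1\right) = 68$)
$M{\left(T,l \right)} = 403 + \frac{T}{2}$ ($M{\left(T,l \right)} = - \frac{-806 - T}{2} = 403 + \frac{T}{2}$)
$O = -22733$ ($O = 68 - \left(-9 - 142\right)^{2} = 68 - \left(-151\right)^{2} = 68 - 22801 = -22733$)
$M{\left(s{\left(40 \right)},-463 \right)} - O = \left(403 + \frac{2 \cdot 40}{2}\right) - -22733 = \left(403 + \frac{1}{2} \cdot 80\right) + 22733 = \left(403 + 40\right) + 22733 = 443 + 22733 = 23176$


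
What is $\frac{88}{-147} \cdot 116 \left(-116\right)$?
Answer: $\frac{1184128}{147} \approx 8055.3$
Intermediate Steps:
$\frac{88}{-147} \cdot 116 \left(-116\right) = 88 \left(- \frac{1}{147}\right) 116 \left(-116\right) = \left(- \frac{88}{147}\right) 116 \left(-116\right) = \left(- \frac{10208}{147}\right) \left(-116\right) = \frac{1184128}{147}$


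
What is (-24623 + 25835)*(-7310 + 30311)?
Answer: 27877212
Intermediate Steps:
(-24623 + 25835)*(-7310 + 30311) = 1212*23001 = 27877212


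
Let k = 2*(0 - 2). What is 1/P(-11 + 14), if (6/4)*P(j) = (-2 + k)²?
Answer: 1/24 ≈ 0.041667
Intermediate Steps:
k = -4 (k = 2*(-2) = -4)
P(j) = 24 (P(j) = 2*(-2 - 4)²/3 = (⅔)*(-6)² = (⅔)*36 = 24)
1/P(-11 + 14) = 1/24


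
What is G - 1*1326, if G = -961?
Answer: -2287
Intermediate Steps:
G - 1*1326 = -961 - 1*1326 = -961 - 1326 = -2287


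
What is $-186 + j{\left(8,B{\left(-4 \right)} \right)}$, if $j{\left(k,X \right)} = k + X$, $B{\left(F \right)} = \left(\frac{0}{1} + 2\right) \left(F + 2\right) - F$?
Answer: $-178$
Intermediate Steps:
$B{\left(F \right)} = 4 + F$ ($B{\left(F \right)} = \left(0 \cdot 1 + 2\right) \left(2 + F\right) - F = \left(0 + 2\right) \left(2 + F\right) - F = 2 \left(2 + F\right) - F = \left(4 + 2 F\right) - F = 4 + F$)
$j{\left(k,X \right)} = X + k$
$-186 + j{\left(8,B{\left(-4 \right)} \right)} = -186 + \left(\left(4 - 4\right) + 8\right) = -186 + \left(0 + 8\right) = -186 + 8 = -178$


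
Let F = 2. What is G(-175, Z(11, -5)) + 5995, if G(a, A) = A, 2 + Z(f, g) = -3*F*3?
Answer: 5975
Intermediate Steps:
Z(f, g) = -20 (Z(f, g) = -2 - 3*2*3 = -2 - 6*3 = -2 - 18 = -20)
G(-175, Z(11, -5)) + 5995 = -20 + 5995 = 5975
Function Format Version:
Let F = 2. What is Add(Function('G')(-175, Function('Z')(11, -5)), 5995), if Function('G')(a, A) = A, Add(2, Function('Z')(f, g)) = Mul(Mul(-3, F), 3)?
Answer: 5975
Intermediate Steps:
Function('Z')(f, g) = -20 (Function('Z')(f, g) = Add(-2, Mul(Mul(-3, 2), 3)) = Add(-2, Mul(-6, 3)) = Add(-2, -18) = -20)
Add(Function('G')(-175, Function('Z')(11, -5)), 5995) = Add(-20, 5995) = 5975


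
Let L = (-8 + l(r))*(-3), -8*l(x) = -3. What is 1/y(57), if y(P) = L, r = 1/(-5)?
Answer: 8/183 ≈ 0.043716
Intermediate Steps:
r = -⅕ ≈ -0.20000
l(x) = 3/8 (l(x) = -⅛*(-3) = 3/8)
L = 183/8 (L = (-8 + 3/8)*(-3) = -61/8*(-3) = 183/8 ≈ 22.875)
y(P) = 183/8
1/y(57) = 1/(183/8) = 8/183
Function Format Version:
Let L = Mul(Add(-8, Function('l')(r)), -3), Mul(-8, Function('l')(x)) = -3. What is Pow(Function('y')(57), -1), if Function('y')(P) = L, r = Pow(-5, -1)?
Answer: Rational(8, 183) ≈ 0.043716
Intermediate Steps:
r = Rational(-1, 5) ≈ -0.20000
Function('l')(x) = Rational(3, 8) (Function('l')(x) = Mul(Rational(-1, 8), -3) = Rational(3, 8))
L = Rational(183, 8) (L = Mul(Add(-8, Rational(3, 8)), -3) = Mul(Rational(-61, 8), -3) = Rational(183, 8) ≈ 22.875)
Function('y')(P) = Rational(183, 8)
Pow(Function('y')(57), -1) = Pow(Rational(183, 8), -1) = Rational(8, 183)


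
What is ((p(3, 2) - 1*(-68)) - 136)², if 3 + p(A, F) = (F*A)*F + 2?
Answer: 3249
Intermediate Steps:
p(A, F) = -1 + A*F² (p(A, F) = -3 + ((F*A)*F + 2) = -3 + ((A*F)*F + 2) = -3 + (A*F² + 2) = -3 + (2 + A*F²) = -1 + A*F²)
((p(3, 2) - 1*(-68)) - 136)² = (((-1 + 3*2²) - 1*(-68)) - 136)² = (((-1 + 3*4) + 68) - 136)² = (((-1 + 12) + 68) - 136)² = ((11 + 68) - 136)² = (79 - 136)² = (-57)² = 3249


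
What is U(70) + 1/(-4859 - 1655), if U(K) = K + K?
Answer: 911959/6514 ≈ 140.00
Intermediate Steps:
U(K) = 2*K
U(70) + 1/(-4859 - 1655) = 2*70 + 1/(-4859 - 1655) = 140 + 1/(-6514) = 140 - 1/6514 = 911959/6514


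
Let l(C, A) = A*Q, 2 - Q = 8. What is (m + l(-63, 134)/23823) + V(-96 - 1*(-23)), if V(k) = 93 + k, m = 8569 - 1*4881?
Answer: 29444960/7941 ≈ 3708.0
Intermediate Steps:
Q = -6 (Q = 2 - 1*8 = 2 - 8 = -6)
l(C, A) = -6*A (l(C, A) = A*(-6) = -6*A)
m = 3688 (m = 8569 - 4881 = 3688)
(m + l(-63, 134)/23823) + V(-96 - 1*(-23)) = (3688 - 6*134/23823) + (93 + (-96 - 1*(-23))) = (3688 - 804*1/23823) + (93 + (-96 + 23)) = (3688 - 268/7941) + (93 - 73) = 29286140/7941 + 20 = 29444960/7941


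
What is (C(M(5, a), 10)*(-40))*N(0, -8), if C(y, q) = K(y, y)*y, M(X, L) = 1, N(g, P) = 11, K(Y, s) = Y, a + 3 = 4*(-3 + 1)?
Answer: -440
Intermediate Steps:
a = -11 (a = -3 + 4*(-3 + 1) = -3 + 4*(-2) = -3 - 8 = -11)
C(y, q) = y**2 (C(y, q) = y*y = y**2)
(C(M(5, a), 10)*(-40))*N(0, -8) = (1**2*(-40))*11 = (1*(-40))*11 = -40*11 = -440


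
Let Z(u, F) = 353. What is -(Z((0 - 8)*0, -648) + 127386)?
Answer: -127739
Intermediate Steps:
-(Z((0 - 8)*0, -648) + 127386) = -(353 + 127386) = -1*127739 = -127739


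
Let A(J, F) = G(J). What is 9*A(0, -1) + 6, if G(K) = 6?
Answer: 60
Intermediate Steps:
A(J, F) = 6
9*A(0, -1) + 6 = 9*6 + 6 = 54 + 6 = 60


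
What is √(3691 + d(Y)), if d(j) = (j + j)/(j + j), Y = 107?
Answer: 2*√923 ≈ 60.762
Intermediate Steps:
d(j) = 1 (d(j) = (2*j)/((2*j)) = (2*j)*(1/(2*j)) = 1)
√(3691 + d(Y)) = √(3691 + 1) = √3692 = 2*√923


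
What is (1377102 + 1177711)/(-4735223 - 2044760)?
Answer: -2554813/6779983 ≈ -0.37682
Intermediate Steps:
(1377102 + 1177711)/(-4735223 - 2044760) = 2554813/(-6779983) = 2554813*(-1/6779983) = -2554813/6779983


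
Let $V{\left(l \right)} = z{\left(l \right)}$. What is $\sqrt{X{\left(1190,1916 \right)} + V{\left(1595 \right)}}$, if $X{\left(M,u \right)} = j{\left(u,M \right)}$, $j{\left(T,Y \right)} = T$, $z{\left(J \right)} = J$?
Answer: $\sqrt{3511} \approx 59.254$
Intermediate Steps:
$X{\left(M,u \right)} = u$
$V{\left(l \right)} = l$
$\sqrt{X{\left(1190,1916 \right)} + V{\left(1595 \right)}} = \sqrt{1916 + 1595} = \sqrt{3511}$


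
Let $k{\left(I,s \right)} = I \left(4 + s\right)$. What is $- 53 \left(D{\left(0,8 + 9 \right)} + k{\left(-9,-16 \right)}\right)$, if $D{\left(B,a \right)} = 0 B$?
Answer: $-5724$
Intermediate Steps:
$D{\left(B,a \right)} = 0$
$- 53 \left(D{\left(0,8 + 9 \right)} + k{\left(-9,-16 \right)}\right) = - 53 \left(0 - 9 \left(4 - 16\right)\right) = - 53 \left(0 - -108\right) = - 53 \left(0 + 108\right) = \left(-53\right) 108 = -5724$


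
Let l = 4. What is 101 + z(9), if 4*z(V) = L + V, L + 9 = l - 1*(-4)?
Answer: 103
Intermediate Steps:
L = -1 (L = -9 + (4 - 1*(-4)) = -9 + (4 + 4) = -9 + 8 = -1)
z(V) = -1/4 + V/4 (z(V) = (-1 + V)/4 = -1/4 + V/4)
101 + z(9) = 101 + (-1/4 + (1/4)*9) = 101 + (-1/4 + 9/4) = 101 + 2 = 103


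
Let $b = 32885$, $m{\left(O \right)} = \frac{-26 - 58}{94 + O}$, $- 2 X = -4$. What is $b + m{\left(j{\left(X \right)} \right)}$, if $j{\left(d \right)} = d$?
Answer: $\frac{263073}{8} \approx 32884.0$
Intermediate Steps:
$X = 2$ ($X = \left(- \frac{1}{2}\right) \left(-4\right) = 2$)
$m{\left(O \right)} = - \frac{84}{94 + O}$
$b + m{\left(j{\left(X \right)} \right)} = 32885 - \frac{84}{94 + 2} = 32885 - \frac{84}{96} = 32885 - \frac{7}{8} = \frac{263073}{8}$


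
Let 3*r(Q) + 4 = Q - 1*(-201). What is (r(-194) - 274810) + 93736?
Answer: -181073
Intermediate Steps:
r(Q) = 197/3 + Q/3 (r(Q) = -4/3 + (Q - 1*(-201))/3 = -4/3 + (Q + 201)/3 = -4/3 + (201 + Q)/3 = -4/3 + (67 + Q/3) = 197/3 + Q/3)
(r(-194) - 274810) + 93736 = ((197/3 + (⅓)*(-194)) - 274810) + 93736 = ((197/3 - 194/3) - 274810) + 93736 = (1 - 274810) + 93736 = -274809 + 93736 = -181073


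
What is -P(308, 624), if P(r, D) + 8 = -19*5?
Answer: 103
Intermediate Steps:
P(r, D) = -103 (P(r, D) = -8 - 19*5 = -8 - 95 = -103)
-P(308, 624) = -1*(-103) = 103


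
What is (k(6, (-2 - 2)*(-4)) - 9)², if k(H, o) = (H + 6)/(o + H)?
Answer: 8649/121 ≈ 71.479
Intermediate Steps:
k(H, o) = (6 + H)/(H + o)
(k(6, (-2 - 2)*(-4)) - 9)² = ((6 + 6)/(6 + (-2 - 2)*(-4)) - 9)² = (12/(6 - 4*(-4)) - 9)² = (12/(6 + 16) - 9)² = (12/22 - 9)² = ((1/22)*12 - 9)² = (6/11 - 9)² = (-93/11)² = 8649/121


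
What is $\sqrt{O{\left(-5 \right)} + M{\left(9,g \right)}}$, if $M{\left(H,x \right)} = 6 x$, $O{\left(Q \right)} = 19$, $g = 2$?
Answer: $\sqrt{31} \approx 5.5678$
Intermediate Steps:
$\sqrt{O{\left(-5 \right)} + M{\left(9,g \right)}} = \sqrt{19 + 6 \cdot 2} = \sqrt{19 + 12} = \sqrt{31}$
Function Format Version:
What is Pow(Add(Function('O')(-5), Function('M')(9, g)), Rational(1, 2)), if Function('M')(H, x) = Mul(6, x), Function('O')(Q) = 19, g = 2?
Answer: Pow(31, Rational(1, 2)) ≈ 5.5678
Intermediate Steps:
Pow(Add(Function('O')(-5), Function('M')(9, g)), Rational(1, 2)) = Pow(Add(19, Mul(6, 2)), Rational(1, 2)) = Pow(Add(19, 12), Rational(1, 2)) = Pow(31, Rational(1, 2))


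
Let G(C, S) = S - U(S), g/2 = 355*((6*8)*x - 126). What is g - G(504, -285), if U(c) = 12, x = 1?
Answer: -55083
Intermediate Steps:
g = -55380 (g = 2*(355*((6*8)*1 - 126)) = 2*(355*(48*1 - 126)) = 2*(355*(48 - 126)) = 2*(355*(-78)) = 2*(-27690) = -55380)
G(C, S) = -12 + S (G(C, S) = S - 1*12 = S - 12 = -12 + S)
g - G(504, -285) = -55380 - (-12 - 285) = -55380 - 1*(-297) = -55380 + 297 = -55083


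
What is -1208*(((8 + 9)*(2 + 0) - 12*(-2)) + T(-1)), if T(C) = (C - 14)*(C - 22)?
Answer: -486824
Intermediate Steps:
T(C) = (-22 + C)*(-14 + C) (T(C) = (-14 + C)*(-22 + C) = (-22 + C)*(-14 + C))
-1208*(((8 + 9)*(2 + 0) - 12*(-2)) + T(-1)) = -1208*(((8 + 9)*(2 + 0) - 12*(-2)) + (308 + (-1)² - 36*(-1))) = -1208*((17*2 + 24) + (308 + 1 + 36)) = -1208*((34 + 24) + 345) = -1208*(58 + 345) = -1208*403 = -486824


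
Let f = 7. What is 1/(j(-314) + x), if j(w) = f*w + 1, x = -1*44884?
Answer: -1/47081 ≈ -2.1240e-5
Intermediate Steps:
x = -44884
j(w) = 1 + 7*w (j(w) = 7*w + 1 = 1 + 7*w)
1/(j(-314) + x) = 1/((1 + 7*(-314)) - 44884) = 1/((1 - 2198) - 44884) = 1/(-2197 - 44884) = 1/(-47081) = -1/47081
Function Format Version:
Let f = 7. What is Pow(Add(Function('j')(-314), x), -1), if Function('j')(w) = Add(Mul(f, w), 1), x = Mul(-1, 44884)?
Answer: Rational(-1, 47081) ≈ -2.1240e-5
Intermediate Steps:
x = -44884
Function('j')(w) = Add(1, Mul(7, w)) (Function('j')(w) = Add(Mul(7, w), 1) = Add(1, Mul(7, w)))
Pow(Add(Function('j')(-314), x), -1) = Pow(Add(Add(1, Mul(7, -314)), -44884), -1) = Pow(Add(Add(1, -2198), -44884), -1) = Pow(Add(-2197, -44884), -1) = Pow(-47081, -1) = Rational(-1, 47081)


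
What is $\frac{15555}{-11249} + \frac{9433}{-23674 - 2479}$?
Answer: $- \frac{512921732}{294195097} \approx -1.7435$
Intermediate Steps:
$\frac{15555}{-11249} + \frac{9433}{-23674 - 2479} = 15555 \left(- \frac{1}{11249}\right) + \frac{9433}{-23674 - 2479} = - \frac{15555}{11249} + \frac{9433}{-26153} = - \frac{15555}{11249} + 9433 \left(- \frac{1}{26153}\right) = - \frac{15555}{11249} - \frac{9433}{26153} = - \frac{512921732}{294195097}$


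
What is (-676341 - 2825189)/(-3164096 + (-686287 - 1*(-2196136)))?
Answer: 3501530/1654247 ≈ 2.1167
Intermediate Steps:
(-676341 - 2825189)/(-3164096 + (-686287 - 1*(-2196136))) = -3501530/(-3164096 + (-686287 + 2196136)) = -3501530/(-3164096 + 1509849) = -3501530/(-1654247) = -3501530*(-1/1654247) = 3501530/1654247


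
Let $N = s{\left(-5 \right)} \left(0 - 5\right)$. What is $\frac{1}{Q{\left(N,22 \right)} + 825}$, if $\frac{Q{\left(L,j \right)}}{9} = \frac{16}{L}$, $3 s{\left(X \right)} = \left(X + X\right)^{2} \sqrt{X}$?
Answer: $\frac{21484375}{17724613263} - \frac{1500 i \sqrt{5}}{5908204421} \approx 0.0012121 - 5.677 \cdot 10^{-7} i$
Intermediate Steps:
$s{\left(X \right)} = \frac{4 X^{\frac{5}{2}}}{3}$ ($s{\left(X \right)} = \frac{\left(X + X\right)^{2} \sqrt{X}}{3} = \frac{\left(2 X\right)^{2} \sqrt{X}}{3} = \frac{4 X^{2} \sqrt{X}}{3} = \frac{4 X^{\frac{5}{2}}}{3}$)
$N = - \frac{500 i \sqrt{5}}{3}$ ($N = \frac{4 \left(-5\right)^{\frac{5}{2}}}{3} \left(0 - 5\right) = \frac{4 \cdot 25 i \sqrt{5}}{3} \left(-5\right) = \frac{100 i \sqrt{5}}{3} \left(-5\right) = - \frac{500 i \sqrt{5}}{3} \approx - 372.68 i$)
$Q{\left(L,j \right)} = \frac{144}{L}$ ($Q{\left(L,j \right)} = 9 \frac{16}{L} = \frac{144}{L}$)
$\frac{1}{Q{\left(N,22 \right)} + 825} = \frac{1}{\frac{144}{\left(- \frac{500}{3}\right) i \sqrt{5}} + 825} = \frac{1}{144 \frac{3 i \sqrt{5}}{2500} + 825} = \frac{1}{\frac{108 i \sqrt{5}}{625} + 825} = \frac{1}{825 + \frac{108 i \sqrt{5}}{625}}$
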